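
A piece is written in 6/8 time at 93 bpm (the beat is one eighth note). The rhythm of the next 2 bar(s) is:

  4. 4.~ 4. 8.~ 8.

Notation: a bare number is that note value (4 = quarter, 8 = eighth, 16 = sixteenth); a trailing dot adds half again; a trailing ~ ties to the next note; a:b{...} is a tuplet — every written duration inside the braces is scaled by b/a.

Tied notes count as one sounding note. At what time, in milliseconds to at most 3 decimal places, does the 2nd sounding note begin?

1. 0.0ms @ 0 + 1935.484ms (3)
2. 1935.484ms @ 3 + 3870.968ms (6)
3. 5806.452ms @ 9 + 1935.484ms (3)

note 2 onset = 3b = 1935.484ms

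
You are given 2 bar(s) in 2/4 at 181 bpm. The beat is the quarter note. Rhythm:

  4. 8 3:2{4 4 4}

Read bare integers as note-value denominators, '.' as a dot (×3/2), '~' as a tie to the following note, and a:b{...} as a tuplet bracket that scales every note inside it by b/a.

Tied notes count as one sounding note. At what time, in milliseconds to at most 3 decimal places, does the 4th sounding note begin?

note 4 onset = 8/3b = 883.978ms

1. 0.0ms @ 0 + 497.238ms (3/2)
2. 497.238ms @ 3/2 + 165.746ms (1/2)
3. 662.983ms @ 2 + 220.994ms (2/3)
4. 883.978ms @ 8/3 + 220.994ms (2/3)
5. 1104.972ms @ 10/3 + 220.994ms (2/3)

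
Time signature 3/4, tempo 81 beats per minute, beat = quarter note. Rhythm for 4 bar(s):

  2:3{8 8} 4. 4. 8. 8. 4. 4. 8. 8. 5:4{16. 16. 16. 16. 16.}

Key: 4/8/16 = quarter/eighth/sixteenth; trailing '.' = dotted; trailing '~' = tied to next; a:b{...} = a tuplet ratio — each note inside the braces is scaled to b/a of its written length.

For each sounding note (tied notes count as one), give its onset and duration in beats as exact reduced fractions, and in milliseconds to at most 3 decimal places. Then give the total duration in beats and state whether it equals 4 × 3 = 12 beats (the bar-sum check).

1) 0.0ms=0b +555.556ms=3/4b
2) 555.556ms=3/4b +555.556ms=3/4b
3) 1111.111ms=3/2b +1111.111ms=3/2b
4) 2222.222ms=3b +1111.111ms=3/2b
5) 3333.333ms=9/2b +555.556ms=3/4b
6) 3888.889ms=21/4b +555.556ms=3/4b
7) 4444.444ms=6b +1111.111ms=3/2b
8) 5555.556ms=15/2b +1111.111ms=3/2b
9) 6666.667ms=9b +555.556ms=3/4b
10) 7222.222ms=39/4b +555.556ms=3/4b
11) 7777.778ms=21/2b +222.222ms=3/10b
12) 8000.0ms=54/5b +222.222ms=3/10b
13) 8222.222ms=111/10b +222.222ms=3/10b
14) 8444.444ms=57/5b +222.222ms=3/10b
15) 8666.667ms=117/10b +222.222ms=3/10b
Σ=12b of 12 (81bpm 3/4) — PASS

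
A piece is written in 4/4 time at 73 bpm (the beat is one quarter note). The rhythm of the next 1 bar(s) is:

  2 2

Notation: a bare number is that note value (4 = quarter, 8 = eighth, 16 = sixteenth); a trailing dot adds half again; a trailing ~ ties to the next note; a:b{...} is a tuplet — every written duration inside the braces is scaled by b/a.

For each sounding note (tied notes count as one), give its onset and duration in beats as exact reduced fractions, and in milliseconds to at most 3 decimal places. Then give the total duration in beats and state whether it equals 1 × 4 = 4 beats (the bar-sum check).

1) 0.0ms=0b +1643.836ms=2b
2) 1643.836ms=2b +1643.836ms=2b
Σ=4b of 4 (73bpm 4/4) — PASS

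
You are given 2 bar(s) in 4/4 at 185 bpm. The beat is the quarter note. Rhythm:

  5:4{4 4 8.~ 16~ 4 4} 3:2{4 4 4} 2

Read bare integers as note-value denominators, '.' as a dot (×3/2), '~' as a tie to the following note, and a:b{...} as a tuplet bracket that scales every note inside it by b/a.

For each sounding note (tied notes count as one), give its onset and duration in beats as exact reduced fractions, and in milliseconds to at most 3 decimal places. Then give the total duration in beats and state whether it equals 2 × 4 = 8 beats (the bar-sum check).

1) 0.0ms=0b +259.459ms=4/5b
2) 259.459ms=4/5b +259.459ms=4/5b
3) 518.919ms=8/5b +518.919ms=8/5b
4) 1037.838ms=16/5b +259.459ms=4/5b
5) 1297.297ms=4b +216.216ms=2/3b
6) 1513.514ms=14/3b +216.216ms=2/3b
7) 1729.73ms=16/3b +216.216ms=2/3b
8) 1945.946ms=6b +648.649ms=2b
Σ=8b of 8 (185bpm 4/4) — PASS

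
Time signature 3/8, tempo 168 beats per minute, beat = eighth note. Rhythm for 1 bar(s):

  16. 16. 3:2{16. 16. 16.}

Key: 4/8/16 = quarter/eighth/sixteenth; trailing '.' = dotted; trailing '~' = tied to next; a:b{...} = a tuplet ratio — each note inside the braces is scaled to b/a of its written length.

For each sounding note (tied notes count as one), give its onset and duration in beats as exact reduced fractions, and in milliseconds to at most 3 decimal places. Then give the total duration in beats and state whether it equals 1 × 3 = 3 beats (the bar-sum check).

1) 0.0ms=0b +267.857ms=3/4b
2) 267.857ms=3/4b +267.857ms=3/4b
3) 535.714ms=3/2b +178.571ms=1/2b
4) 714.286ms=2b +178.571ms=1/2b
5) 892.857ms=5/2b +178.571ms=1/2b
Σ=3b of 3 (168bpm 3/8) — PASS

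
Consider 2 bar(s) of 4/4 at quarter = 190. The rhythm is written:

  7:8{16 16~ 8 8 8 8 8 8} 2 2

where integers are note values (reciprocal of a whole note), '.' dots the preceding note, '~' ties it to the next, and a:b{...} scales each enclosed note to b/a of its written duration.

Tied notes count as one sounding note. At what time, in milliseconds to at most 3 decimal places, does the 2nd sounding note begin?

1. 0.0ms @ 0 + 90.226ms (2/7)
2. 90.226ms @ 2/7 + 270.677ms (6/7)
3. 360.902ms @ 8/7 + 180.451ms (4/7)
4. 541.353ms @ 12/7 + 180.451ms (4/7)
5. 721.805ms @ 16/7 + 180.451ms (4/7)
6. 902.256ms @ 20/7 + 180.451ms (4/7)
7. 1082.707ms @ 24/7 + 180.451ms (4/7)
8. 1263.158ms @ 4 + 631.579ms (2)
9. 1894.737ms @ 6 + 631.579ms (2)

note 2 onset = 2/7b = 90.226ms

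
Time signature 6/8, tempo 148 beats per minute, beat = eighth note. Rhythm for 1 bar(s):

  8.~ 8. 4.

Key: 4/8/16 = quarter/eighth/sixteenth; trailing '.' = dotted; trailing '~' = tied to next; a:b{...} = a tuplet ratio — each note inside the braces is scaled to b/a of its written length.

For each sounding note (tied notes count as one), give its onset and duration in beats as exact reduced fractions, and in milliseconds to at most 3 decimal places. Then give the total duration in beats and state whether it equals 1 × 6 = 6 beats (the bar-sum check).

1) 0.0ms=0b +1216.216ms=3b
2) 1216.216ms=3b +1216.216ms=3b
Σ=6b of 6 (148bpm 6/8) — PASS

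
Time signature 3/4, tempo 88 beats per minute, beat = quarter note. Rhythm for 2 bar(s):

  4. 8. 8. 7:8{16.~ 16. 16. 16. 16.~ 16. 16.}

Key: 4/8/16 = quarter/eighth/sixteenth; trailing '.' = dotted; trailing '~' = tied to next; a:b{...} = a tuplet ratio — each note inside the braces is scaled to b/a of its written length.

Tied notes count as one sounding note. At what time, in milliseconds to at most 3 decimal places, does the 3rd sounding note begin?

note 3 onset = 9/4b = 1534.091ms

1. 0.0ms @ 0 + 1022.727ms (3/2)
2. 1022.727ms @ 3/2 + 511.364ms (3/4)
3. 1534.091ms @ 9/4 + 511.364ms (3/4)
4. 2045.455ms @ 3 + 584.416ms (6/7)
5. 2629.87ms @ 27/7 + 292.208ms (3/7)
6. 2922.078ms @ 30/7 + 292.208ms (3/7)
7. 3214.286ms @ 33/7 + 584.416ms (6/7)
8. 3798.701ms @ 39/7 + 292.208ms (3/7)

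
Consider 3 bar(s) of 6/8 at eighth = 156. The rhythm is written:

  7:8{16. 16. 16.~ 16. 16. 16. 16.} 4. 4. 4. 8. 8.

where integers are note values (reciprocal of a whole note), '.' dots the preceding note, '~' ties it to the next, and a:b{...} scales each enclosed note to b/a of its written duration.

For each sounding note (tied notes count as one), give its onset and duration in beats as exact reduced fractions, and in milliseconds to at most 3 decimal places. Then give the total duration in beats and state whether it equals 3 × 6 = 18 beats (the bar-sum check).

1) 0.0ms=0b +329.67ms=6/7b
2) 329.67ms=6/7b +329.67ms=6/7b
3) 659.341ms=12/7b +659.341ms=12/7b
4) 1318.681ms=24/7b +329.67ms=6/7b
5) 1648.352ms=30/7b +329.67ms=6/7b
6) 1978.022ms=36/7b +329.67ms=6/7b
7) 2307.692ms=6b +1153.846ms=3b
8) 3461.538ms=9b +1153.846ms=3b
9) 4615.385ms=12b +1153.846ms=3b
10) 5769.231ms=15b +576.923ms=3/2b
11) 6346.154ms=33/2b +576.923ms=3/2b
Σ=18b of 18 (156bpm 6/8) — PASS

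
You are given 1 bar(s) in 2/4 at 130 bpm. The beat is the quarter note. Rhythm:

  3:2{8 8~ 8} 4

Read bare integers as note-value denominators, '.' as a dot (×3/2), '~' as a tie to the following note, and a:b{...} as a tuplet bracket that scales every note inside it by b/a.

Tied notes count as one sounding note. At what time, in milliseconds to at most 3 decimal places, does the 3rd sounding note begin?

note 3 onset = 1b = 461.538ms

1. 0.0ms @ 0 + 153.846ms (1/3)
2. 153.846ms @ 1/3 + 307.692ms (2/3)
3. 461.538ms @ 1 + 461.538ms (1)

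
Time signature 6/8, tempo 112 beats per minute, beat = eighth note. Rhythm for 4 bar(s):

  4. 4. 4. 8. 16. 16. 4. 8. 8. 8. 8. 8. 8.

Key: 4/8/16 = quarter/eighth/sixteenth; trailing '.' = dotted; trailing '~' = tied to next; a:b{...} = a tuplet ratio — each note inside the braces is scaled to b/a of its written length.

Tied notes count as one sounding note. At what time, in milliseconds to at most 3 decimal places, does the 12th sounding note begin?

1. 0.0ms @ 0 + 1607.143ms (3)
2. 1607.143ms @ 3 + 1607.143ms (3)
3. 3214.286ms @ 6 + 1607.143ms (3)
4. 4821.429ms @ 9 + 803.571ms (3/2)
5. 5625.0ms @ 21/2 + 401.786ms (3/4)
6. 6026.786ms @ 45/4 + 401.786ms (3/4)
7. 6428.571ms @ 12 + 1607.143ms (3)
8. 8035.714ms @ 15 + 803.571ms (3/2)
9. 8839.286ms @ 33/2 + 803.571ms (3/2)
10. 9642.857ms @ 18 + 803.571ms (3/2)
11. 10446.429ms @ 39/2 + 803.571ms (3/2)
12. 11250.0ms @ 21 + 803.571ms (3/2)
13. 12053.571ms @ 45/2 + 803.571ms (3/2)

note 12 onset = 21b = 11250.0ms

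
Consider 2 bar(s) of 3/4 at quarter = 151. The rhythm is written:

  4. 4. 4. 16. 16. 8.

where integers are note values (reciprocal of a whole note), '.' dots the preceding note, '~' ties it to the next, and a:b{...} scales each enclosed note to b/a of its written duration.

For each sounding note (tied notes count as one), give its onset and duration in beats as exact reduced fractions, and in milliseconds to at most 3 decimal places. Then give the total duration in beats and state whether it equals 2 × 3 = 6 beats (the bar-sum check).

1) 0.0ms=0b +596.026ms=3/2b
2) 596.026ms=3/2b +596.026ms=3/2b
3) 1192.053ms=3b +596.026ms=3/2b
4) 1788.079ms=9/2b +149.007ms=3/8b
5) 1937.086ms=39/8b +149.007ms=3/8b
6) 2086.093ms=21/4b +298.013ms=3/4b
Σ=6b of 6 (151bpm 3/4) — PASS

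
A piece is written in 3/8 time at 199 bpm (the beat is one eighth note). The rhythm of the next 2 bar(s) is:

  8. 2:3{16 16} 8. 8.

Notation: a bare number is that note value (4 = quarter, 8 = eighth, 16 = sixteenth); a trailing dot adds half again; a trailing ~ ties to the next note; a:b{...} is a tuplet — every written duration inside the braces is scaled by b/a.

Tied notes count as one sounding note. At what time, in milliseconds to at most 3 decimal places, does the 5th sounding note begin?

note 5 onset = 9/2b = 1356.784ms

1. 0.0ms @ 0 + 452.261ms (3/2)
2. 452.261ms @ 3/2 + 226.131ms (3/4)
3. 678.392ms @ 9/4 + 226.131ms (3/4)
4. 904.523ms @ 3 + 452.261ms (3/2)
5. 1356.784ms @ 9/2 + 452.261ms (3/2)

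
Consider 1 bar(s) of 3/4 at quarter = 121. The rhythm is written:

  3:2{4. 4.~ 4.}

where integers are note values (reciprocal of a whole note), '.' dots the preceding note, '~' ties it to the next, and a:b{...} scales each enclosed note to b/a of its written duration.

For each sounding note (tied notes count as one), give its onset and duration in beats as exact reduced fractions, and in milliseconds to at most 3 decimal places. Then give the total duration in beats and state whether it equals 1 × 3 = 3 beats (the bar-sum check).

1) 0.0ms=0b +495.868ms=1b
2) 495.868ms=1b +991.736ms=2b
Σ=3b of 3 (121bpm 3/4) — PASS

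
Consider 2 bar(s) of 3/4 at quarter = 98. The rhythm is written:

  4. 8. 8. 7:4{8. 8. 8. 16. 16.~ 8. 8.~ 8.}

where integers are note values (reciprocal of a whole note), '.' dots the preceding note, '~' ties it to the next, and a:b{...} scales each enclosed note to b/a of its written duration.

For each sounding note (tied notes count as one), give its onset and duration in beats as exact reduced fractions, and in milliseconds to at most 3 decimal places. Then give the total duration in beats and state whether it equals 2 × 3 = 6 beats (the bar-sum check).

1) 0.0ms=0b +918.367ms=3/2b
2) 918.367ms=3/2b +459.184ms=3/4b
3) 1377.551ms=9/4b +459.184ms=3/4b
4) 1836.735ms=3b +262.391ms=3/7b
5) 2099.125ms=24/7b +262.391ms=3/7b
6) 2361.516ms=27/7b +262.391ms=3/7b
7) 2623.907ms=30/7b +131.195ms=3/14b
8) 2755.102ms=9/2b +393.586ms=9/14b
9) 3148.688ms=36/7b +524.781ms=6/7b
Σ=6b of 6 (98bpm 3/4) — PASS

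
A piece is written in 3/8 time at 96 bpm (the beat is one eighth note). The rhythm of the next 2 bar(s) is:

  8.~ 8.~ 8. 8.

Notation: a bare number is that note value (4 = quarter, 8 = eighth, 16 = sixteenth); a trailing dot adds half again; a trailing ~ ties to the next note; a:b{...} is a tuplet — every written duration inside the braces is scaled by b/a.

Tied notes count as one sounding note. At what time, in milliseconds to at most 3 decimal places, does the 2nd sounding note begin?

note 2 onset = 9/2b = 2812.5ms

1. 0.0ms @ 0 + 2812.5ms (9/2)
2. 2812.5ms @ 9/2 + 937.5ms (3/2)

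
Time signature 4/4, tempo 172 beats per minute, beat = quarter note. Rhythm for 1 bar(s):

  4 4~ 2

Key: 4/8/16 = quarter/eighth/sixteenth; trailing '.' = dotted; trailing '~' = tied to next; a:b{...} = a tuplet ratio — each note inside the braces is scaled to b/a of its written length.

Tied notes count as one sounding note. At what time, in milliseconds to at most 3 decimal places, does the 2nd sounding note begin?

1. 0.0ms @ 0 + 348.837ms (1)
2. 348.837ms @ 1 + 1046.512ms (3)

note 2 onset = 1b = 348.837ms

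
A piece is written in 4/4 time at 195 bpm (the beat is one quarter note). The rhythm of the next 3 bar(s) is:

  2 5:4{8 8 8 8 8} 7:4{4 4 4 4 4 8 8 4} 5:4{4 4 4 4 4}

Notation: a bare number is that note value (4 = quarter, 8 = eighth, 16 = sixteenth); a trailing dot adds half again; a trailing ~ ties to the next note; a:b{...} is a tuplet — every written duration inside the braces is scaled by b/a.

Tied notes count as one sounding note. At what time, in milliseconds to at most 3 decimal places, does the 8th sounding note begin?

note 8 onset = 32/7b = 1406.593ms

1. 0.0ms @ 0 + 615.385ms (2)
2. 615.385ms @ 2 + 123.077ms (2/5)
3. 738.462ms @ 12/5 + 123.077ms (2/5)
4. 861.538ms @ 14/5 + 123.077ms (2/5)
5. 984.615ms @ 16/5 + 123.077ms (2/5)
6. 1107.692ms @ 18/5 + 123.077ms (2/5)
7. 1230.769ms @ 4 + 175.824ms (4/7)
8. 1406.593ms @ 32/7 + 175.824ms (4/7)
9. 1582.418ms @ 36/7 + 175.824ms (4/7)
10. 1758.242ms @ 40/7 + 175.824ms (4/7)
11. 1934.066ms @ 44/7 + 175.824ms (4/7)
12. 2109.89ms @ 48/7 + 87.912ms (2/7)
13. 2197.802ms @ 50/7 + 87.912ms (2/7)
14. 2285.714ms @ 52/7 + 175.824ms (4/7)
15. 2461.538ms @ 8 + 246.154ms (4/5)
16. 2707.692ms @ 44/5 + 246.154ms (4/5)
17. 2953.846ms @ 48/5 + 246.154ms (4/5)
18. 3200.0ms @ 52/5 + 246.154ms (4/5)
19. 3446.154ms @ 56/5 + 246.154ms (4/5)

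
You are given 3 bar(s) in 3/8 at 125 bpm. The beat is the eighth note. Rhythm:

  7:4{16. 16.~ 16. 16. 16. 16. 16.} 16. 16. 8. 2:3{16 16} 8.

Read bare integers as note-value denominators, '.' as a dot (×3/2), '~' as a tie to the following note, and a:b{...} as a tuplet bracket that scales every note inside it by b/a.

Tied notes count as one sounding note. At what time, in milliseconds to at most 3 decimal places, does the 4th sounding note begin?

note 4 onset = 12/7b = 822.857ms

1. 0.0ms @ 0 + 205.714ms (3/7)
2. 205.714ms @ 3/7 + 411.429ms (6/7)
3. 617.143ms @ 9/7 + 205.714ms (3/7)
4. 822.857ms @ 12/7 + 205.714ms (3/7)
5. 1028.571ms @ 15/7 + 205.714ms (3/7)
6. 1234.286ms @ 18/7 + 205.714ms (3/7)
7. 1440.0ms @ 3 + 360.0ms (3/4)
8. 1800.0ms @ 15/4 + 360.0ms (3/4)
9. 2160.0ms @ 9/2 + 720.0ms (3/2)
10. 2880.0ms @ 6 + 360.0ms (3/4)
11. 3240.0ms @ 27/4 + 360.0ms (3/4)
12. 3600.0ms @ 15/2 + 720.0ms (3/2)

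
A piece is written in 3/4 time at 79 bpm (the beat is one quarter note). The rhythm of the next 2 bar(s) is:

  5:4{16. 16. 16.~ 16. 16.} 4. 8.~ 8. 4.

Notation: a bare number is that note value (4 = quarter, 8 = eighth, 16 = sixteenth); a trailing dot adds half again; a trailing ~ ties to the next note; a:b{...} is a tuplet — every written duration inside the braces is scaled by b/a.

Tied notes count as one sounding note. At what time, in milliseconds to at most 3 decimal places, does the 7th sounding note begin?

note 7 onset = 9/2b = 3417.722ms

1. 0.0ms @ 0 + 227.848ms (3/10)
2. 227.848ms @ 3/10 + 227.848ms (3/10)
3. 455.696ms @ 3/5 + 455.696ms (3/5)
4. 911.392ms @ 6/5 + 227.848ms (3/10)
5. 1139.241ms @ 3/2 + 1139.241ms (3/2)
6. 2278.481ms @ 3 + 1139.241ms (3/2)
7. 3417.722ms @ 9/2 + 1139.241ms (3/2)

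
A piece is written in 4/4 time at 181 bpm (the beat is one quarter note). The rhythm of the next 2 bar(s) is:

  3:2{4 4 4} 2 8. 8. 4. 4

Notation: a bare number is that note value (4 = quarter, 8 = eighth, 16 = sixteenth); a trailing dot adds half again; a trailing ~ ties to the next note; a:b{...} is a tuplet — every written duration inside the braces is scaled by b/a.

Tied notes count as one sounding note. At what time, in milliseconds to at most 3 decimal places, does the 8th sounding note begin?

note 8 onset = 7b = 2320.442ms

1. 0.0ms @ 0 + 220.994ms (2/3)
2. 220.994ms @ 2/3 + 220.994ms (2/3)
3. 441.989ms @ 4/3 + 220.994ms (2/3)
4. 662.983ms @ 2 + 662.983ms (2)
5. 1325.967ms @ 4 + 248.619ms (3/4)
6. 1574.586ms @ 19/4 + 248.619ms (3/4)
7. 1823.204ms @ 11/2 + 497.238ms (3/2)
8. 2320.442ms @ 7 + 331.492ms (1)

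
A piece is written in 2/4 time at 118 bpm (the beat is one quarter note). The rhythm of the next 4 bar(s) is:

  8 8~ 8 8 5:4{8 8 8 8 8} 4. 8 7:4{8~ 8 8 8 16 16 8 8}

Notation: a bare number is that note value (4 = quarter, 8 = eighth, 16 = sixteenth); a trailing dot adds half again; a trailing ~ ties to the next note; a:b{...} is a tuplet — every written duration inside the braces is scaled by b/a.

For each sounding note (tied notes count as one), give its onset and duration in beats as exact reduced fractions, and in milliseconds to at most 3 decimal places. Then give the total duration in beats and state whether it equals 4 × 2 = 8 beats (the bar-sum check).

1) 0.0ms=0b +254.237ms=1/2b
2) 254.237ms=1/2b +508.475ms=1b
3) 762.712ms=3/2b +254.237ms=1/2b
4) 1016.949ms=2b +203.39ms=2/5b
5) 1220.339ms=12/5b +203.39ms=2/5b
6) 1423.729ms=14/5b +203.39ms=2/5b
7) 1627.119ms=16/5b +203.39ms=2/5b
8) 1830.508ms=18/5b +203.39ms=2/5b
9) 2033.898ms=4b +762.712ms=3/2b
10) 2796.61ms=11/2b +254.237ms=1/2b
11) 3050.847ms=6b +290.557ms=4/7b
12) 3341.404ms=46/7b +145.278ms=2/7b
13) 3486.683ms=48/7b +145.278ms=2/7b
14) 3631.961ms=50/7b +72.639ms=1/7b
15) 3704.6ms=51/7b +72.639ms=1/7b
16) 3777.24ms=52/7b +145.278ms=2/7b
17) 3922.518ms=54/7b +145.278ms=2/7b
Σ=8b of 8 (118bpm 2/4) — PASS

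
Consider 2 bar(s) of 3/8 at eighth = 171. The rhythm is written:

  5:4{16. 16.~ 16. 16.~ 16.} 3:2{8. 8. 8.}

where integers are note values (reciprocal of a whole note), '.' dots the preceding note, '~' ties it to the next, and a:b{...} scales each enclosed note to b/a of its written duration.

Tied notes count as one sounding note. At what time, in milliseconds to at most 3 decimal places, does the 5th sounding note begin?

1. 0.0ms @ 0 + 210.526ms (3/5)
2. 210.526ms @ 3/5 + 421.053ms (6/5)
3. 631.579ms @ 9/5 + 421.053ms (6/5)
4. 1052.632ms @ 3 + 350.877ms (1)
5. 1403.509ms @ 4 + 350.877ms (1)
6. 1754.386ms @ 5 + 350.877ms (1)

note 5 onset = 4b = 1403.509ms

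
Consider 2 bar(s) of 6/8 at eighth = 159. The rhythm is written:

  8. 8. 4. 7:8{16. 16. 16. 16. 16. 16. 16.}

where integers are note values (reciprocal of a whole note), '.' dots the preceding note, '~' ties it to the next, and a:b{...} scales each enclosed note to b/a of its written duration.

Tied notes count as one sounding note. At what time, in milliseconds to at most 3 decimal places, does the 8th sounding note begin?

1. 0.0ms @ 0 + 566.038ms (3/2)
2. 566.038ms @ 3/2 + 566.038ms (3/2)
3. 1132.075ms @ 3 + 1132.075ms (3)
4. 2264.151ms @ 6 + 323.45ms (6/7)
5. 2587.601ms @ 48/7 + 323.45ms (6/7)
6. 2911.051ms @ 54/7 + 323.45ms (6/7)
7. 3234.501ms @ 60/7 + 323.45ms (6/7)
8. 3557.951ms @ 66/7 + 323.45ms (6/7)
9. 3881.402ms @ 72/7 + 323.45ms (6/7)
10. 4204.852ms @ 78/7 + 323.45ms (6/7)

note 8 onset = 66/7b = 3557.951ms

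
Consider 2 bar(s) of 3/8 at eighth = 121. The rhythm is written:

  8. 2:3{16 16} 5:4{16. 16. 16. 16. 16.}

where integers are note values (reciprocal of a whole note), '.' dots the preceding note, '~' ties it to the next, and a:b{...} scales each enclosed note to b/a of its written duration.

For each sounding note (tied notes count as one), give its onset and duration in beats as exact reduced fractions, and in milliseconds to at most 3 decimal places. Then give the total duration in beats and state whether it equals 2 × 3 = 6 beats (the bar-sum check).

1) 0.0ms=0b +743.802ms=3/2b
2) 743.802ms=3/2b +371.901ms=3/4b
3) 1115.702ms=9/4b +371.901ms=3/4b
4) 1487.603ms=3b +297.521ms=3/5b
5) 1785.124ms=18/5b +297.521ms=3/5b
6) 2082.645ms=21/5b +297.521ms=3/5b
7) 2380.165ms=24/5b +297.521ms=3/5b
8) 2677.686ms=27/5b +297.521ms=3/5b
Σ=6b of 6 (121bpm 3/8) — PASS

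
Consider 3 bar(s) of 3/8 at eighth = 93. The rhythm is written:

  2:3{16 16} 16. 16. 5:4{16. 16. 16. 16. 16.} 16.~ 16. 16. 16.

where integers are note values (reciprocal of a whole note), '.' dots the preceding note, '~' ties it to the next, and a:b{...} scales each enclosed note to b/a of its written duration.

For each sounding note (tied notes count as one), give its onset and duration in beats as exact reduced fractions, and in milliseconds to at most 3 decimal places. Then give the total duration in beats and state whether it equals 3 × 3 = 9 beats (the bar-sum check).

1) 0.0ms=0b +483.871ms=3/4b
2) 483.871ms=3/4b +483.871ms=3/4b
3) 967.742ms=3/2b +483.871ms=3/4b
4) 1451.613ms=9/4b +483.871ms=3/4b
5) 1935.484ms=3b +387.097ms=3/5b
6) 2322.581ms=18/5b +387.097ms=3/5b
7) 2709.677ms=21/5b +387.097ms=3/5b
8) 3096.774ms=24/5b +387.097ms=3/5b
9) 3483.871ms=27/5b +387.097ms=3/5b
10) 3870.968ms=6b +967.742ms=3/2b
11) 4838.71ms=15/2b +483.871ms=3/4b
12) 5322.581ms=33/4b +483.871ms=3/4b
Σ=9b of 9 (93bpm 3/8) — PASS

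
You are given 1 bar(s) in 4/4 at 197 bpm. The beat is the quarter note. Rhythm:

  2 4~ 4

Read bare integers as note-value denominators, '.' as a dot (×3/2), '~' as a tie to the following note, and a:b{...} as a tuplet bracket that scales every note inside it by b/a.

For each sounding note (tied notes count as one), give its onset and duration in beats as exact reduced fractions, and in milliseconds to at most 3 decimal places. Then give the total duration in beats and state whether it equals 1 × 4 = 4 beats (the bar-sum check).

1) 0.0ms=0b +609.137ms=2b
2) 609.137ms=2b +609.137ms=2b
Σ=4b of 4 (197bpm 4/4) — PASS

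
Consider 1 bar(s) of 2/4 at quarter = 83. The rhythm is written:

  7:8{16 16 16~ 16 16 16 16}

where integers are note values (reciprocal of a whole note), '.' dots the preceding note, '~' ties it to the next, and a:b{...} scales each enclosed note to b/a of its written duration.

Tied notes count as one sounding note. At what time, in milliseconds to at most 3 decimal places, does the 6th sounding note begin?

note 6 onset = 12/7b = 1239.243ms

1. 0.0ms @ 0 + 206.54ms (2/7)
2. 206.54ms @ 2/7 + 206.54ms (2/7)
3. 413.081ms @ 4/7 + 413.081ms (4/7)
4. 826.162ms @ 8/7 + 206.54ms (2/7)
5. 1032.702ms @ 10/7 + 206.54ms (2/7)
6. 1239.243ms @ 12/7 + 206.54ms (2/7)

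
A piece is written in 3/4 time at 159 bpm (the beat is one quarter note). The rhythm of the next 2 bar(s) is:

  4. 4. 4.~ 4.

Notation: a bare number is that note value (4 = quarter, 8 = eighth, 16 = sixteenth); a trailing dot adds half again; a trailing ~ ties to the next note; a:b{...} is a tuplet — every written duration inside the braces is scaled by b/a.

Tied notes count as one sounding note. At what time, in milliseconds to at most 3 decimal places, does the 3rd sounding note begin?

1. 0.0ms @ 0 + 566.038ms (3/2)
2. 566.038ms @ 3/2 + 566.038ms (3/2)
3. 1132.075ms @ 3 + 1132.075ms (3)

note 3 onset = 3b = 1132.075ms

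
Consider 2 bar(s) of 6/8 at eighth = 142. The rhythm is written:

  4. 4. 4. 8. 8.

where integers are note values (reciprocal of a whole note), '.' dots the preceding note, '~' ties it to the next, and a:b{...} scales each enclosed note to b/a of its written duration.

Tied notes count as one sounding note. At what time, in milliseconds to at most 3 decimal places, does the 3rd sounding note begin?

note 3 onset = 6b = 2535.211ms

1. 0.0ms @ 0 + 1267.606ms (3)
2. 1267.606ms @ 3 + 1267.606ms (3)
3. 2535.211ms @ 6 + 1267.606ms (3)
4. 3802.817ms @ 9 + 633.803ms (3/2)
5. 4436.62ms @ 21/2 + 633.803ms (3/2)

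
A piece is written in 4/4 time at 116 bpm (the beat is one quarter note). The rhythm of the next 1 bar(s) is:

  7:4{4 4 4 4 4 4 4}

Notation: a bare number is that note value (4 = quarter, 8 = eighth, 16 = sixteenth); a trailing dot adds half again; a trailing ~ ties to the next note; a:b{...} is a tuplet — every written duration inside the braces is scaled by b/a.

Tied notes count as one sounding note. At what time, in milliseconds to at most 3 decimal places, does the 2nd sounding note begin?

1. 0.0ms @ 0 + 295.567ms (4/7)
2. 295.567ms @ 4/7 + 295.567ms (4/7)
3. 591.133ms @ 8/7 + 295.567ms (4/7)
4. 886.7ms @ 12/7 + 295.567ms (4/7)
5. 1182.266ms @ 16/7 + 295.567ms (4/7)
6. 1477.833ms @ 20/7 + 295.567ms (4/7)
7. 1773.399ms @ 24/7 + 295.567ms (4/7)

note 2 onset = 4/7b = 295.567ms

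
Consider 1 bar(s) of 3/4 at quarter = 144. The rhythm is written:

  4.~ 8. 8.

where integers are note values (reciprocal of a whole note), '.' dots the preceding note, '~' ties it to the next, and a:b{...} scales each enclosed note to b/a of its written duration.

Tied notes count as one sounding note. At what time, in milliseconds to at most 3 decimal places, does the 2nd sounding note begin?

1. 0.0ms @ 0 + 937.5ms (9/4)
2. 937.5ms @ 9/4 + 312.5ms (3/4)

note 2 onset = 9/4b = 937.5ms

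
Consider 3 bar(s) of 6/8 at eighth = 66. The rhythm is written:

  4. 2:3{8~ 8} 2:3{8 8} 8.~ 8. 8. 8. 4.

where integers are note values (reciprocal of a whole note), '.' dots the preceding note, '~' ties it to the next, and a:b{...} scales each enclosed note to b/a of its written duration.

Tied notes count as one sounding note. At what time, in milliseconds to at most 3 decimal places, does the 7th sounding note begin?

note 7 onset = 27/2b = 12272.727ms

1. 0.0ms @ 0 + 2727.273ms (3)
2. 2727.273ms @ 3 + 2727.273ms (3)
3. 5454.545ms @ 6 + 1363.636ms (3/2)
4. 6818.182ms @ 15/2 + 1363.636ms (3/2)
5. 8181.818ms @ 9 + 2727.273ms (3)
6. 10909.091ms @ 12 + 1363.636ms (3/2)
7. 12272.727ms @ 27/2 + 1363.636ms (3/2)
8. 13636.364ms @ 15 + 2727.273ms (3)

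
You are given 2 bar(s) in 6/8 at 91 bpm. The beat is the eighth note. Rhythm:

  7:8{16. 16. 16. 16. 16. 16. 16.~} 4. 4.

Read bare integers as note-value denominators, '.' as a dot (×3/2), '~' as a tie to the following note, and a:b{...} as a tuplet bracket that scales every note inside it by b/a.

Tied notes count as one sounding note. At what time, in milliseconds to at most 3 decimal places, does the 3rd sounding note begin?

1. 0.0ms @ 0 + 565.149ms (6/7)
2. 565.149ms @ 6/7 + 565.149ms (6/7)
3. 1130.298ms @ 12/7 + 565.149ms (6/7)
4. 1695.447ms @ 18/7 + 565.149ms (6/7)
5. 2260.597ms @ 24/7 + 565.149ms (6/7)
6. 2825.746ms @ 30/7 + 565.149ms (6/7)
7. 3390.895ms @ 36/7 + 2543.171ms (27/7)
8. 5934.066ms @ 9 + 1978.022ms (3)

note 3 onset = 12/7b = 1130.298ms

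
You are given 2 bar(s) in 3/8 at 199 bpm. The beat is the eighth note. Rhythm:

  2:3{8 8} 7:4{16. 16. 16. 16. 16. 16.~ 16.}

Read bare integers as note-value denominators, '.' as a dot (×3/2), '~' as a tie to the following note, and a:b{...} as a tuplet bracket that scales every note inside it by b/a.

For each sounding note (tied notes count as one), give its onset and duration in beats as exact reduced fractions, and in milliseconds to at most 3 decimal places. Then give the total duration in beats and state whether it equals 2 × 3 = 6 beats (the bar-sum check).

1) 0.0ms=0b +452.261ms=3/2b
2) 452.261ms=3/2b +452.261ms=3/2b
3) 904.523ms=3b +129.218ms=3/7b
4) 1033.74ms=24/7b +129.218ms=3/7b
5) 1162.958ms=27/7b +129.218ms=3/7b
6) 1292.175ms=30/7b +129.218ms=3/7b
7) 1421.393ms=33/7b +129.218ms=3/7b
8) 1550.61ms=36/7b +258.435ms=6/7b
Σ=6b of 6 (199bpm 3/8) — PASS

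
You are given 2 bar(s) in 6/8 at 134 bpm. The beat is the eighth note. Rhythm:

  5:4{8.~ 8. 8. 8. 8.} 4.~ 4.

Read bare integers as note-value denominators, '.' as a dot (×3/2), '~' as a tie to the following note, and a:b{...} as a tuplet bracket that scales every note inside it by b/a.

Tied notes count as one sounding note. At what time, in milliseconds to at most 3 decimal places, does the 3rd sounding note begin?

note 3 onset = 18/5b = 1611.94ms

1. 0.0ms @ 0 + 1074.627ms (12/5)
2. 1074.627ms @ 12/5 + 537.313ms (6/5)
3. 1611.94ms @ 18/5 + 537.313ms (6/5)
4. 2149.254ms @ 24/5 + 537.313ms (6/5)
5. 2686.567ms @ 6 + 2686.567ms (6)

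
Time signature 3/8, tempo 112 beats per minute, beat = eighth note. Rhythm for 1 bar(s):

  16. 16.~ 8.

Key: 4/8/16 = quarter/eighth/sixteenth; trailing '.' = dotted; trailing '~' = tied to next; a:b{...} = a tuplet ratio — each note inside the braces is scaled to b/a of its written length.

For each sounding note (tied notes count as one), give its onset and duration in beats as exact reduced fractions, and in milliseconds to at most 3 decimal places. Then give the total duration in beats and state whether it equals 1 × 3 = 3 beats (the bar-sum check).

1) 0.0ms=0b +401.786ms=3/4b
2) 401.786ms=3/4b +1205.357ms=9/4b
Σ=3b of 3 (112bpm 3/8) — PASS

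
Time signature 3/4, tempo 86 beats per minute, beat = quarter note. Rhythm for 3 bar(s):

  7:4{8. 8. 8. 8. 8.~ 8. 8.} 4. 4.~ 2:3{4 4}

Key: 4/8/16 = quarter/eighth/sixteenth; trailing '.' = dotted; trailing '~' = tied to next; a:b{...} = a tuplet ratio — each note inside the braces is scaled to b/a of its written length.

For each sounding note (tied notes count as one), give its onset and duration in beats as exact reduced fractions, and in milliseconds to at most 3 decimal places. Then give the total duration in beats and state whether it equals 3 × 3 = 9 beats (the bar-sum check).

1) 0.0ms=0b +299.003ms=3/7b
2) 299.003ms=3/7b +299.003ms=3/7b
3) 598.007ms=6/7b +299.003ms=3/7b
4) 897.01ms=9/7b +299.003ms=3/7b
5) 1196.013ms=12/7b +598.007ms=6/7b
6) 1794.02ms=18/7b +299.003ms=3/7b
7) 2093.023ms=3b +1046.512ms=3/2b
8) 3139.535ms=9/2b +2093.023ms=3b
9) 5232.558ms=15/2b +1046.512ms=3/2b
Σ=9b of 9 (86bpm 3/4) — PASS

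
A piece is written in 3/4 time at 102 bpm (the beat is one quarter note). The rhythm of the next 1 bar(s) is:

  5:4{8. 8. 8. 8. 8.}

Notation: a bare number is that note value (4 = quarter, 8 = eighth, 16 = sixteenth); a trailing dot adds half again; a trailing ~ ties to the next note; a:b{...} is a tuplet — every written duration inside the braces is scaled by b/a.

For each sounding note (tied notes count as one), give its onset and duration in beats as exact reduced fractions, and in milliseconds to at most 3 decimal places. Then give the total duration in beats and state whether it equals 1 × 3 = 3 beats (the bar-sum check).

1) 0.0ms=0b +352.941ms=3/5b
2) 352.941ms=3/5b +352.941ms=3/5b
3) 705.882ms=6/5b +352.941ms=3/5b
4) 1058.824ms=9/5b +352.941ms=3/5b
5) 1411.765ms=12/5b +352.941ms=3/5b
Σ=3b of 3 (102bpm 3/4) — PASS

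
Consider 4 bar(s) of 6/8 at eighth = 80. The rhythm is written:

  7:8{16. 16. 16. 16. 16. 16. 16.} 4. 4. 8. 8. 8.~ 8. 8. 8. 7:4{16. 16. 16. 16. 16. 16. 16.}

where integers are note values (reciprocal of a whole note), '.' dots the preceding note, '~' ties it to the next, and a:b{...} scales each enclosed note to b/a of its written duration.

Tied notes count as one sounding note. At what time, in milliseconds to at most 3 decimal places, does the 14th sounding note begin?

note 14 onset = 39/2b = 14625.0ms

1. 0.0ms @ 0 + 642.857ms (6/7)
2. 642.857ms @ 6/7 + 642.857ms (6/7)
3. 1285.714ms @ 12/7 + 642.857ms (6/7)
4. 1928.571ms @ 18/7 + 642.857ms (6/7)
5. 2571.429ms @ 24/7 + 642.857ms (6/7)
6. 3214.286ms @ 30/7 + 642.857ms (6/7)
7. 3857.143ms @ 36/7 + 642.857ms (6/7)
8. 4500.0ms @ 6 + 2250.0ms (3)
9. 6750.0ms @ 9 + 2250.0ms (3)
10. 9000.0ms @ 12 + 1125.0ms (3/2)
11. 10125.0ms @ 27/2 + 1125.0ms (3/2)
12. 11250.0ms @ 15 + 2250.0ms (3)
13. 13500.0ms @ 18 + 1125.0ms (3/2)
14. 14625.0ms @ 39/2 + 1125.0ms (3/2)
15. 15750.0ms @ 21 + 321.429ms (3/7)
16. 16071.429ms @ 150/7 + 321.429ms (3/7)
17. 16392.857ms @ 153/7 + 321.429ms (3/7)
18. 16714.286ms @ 156/7 + 321.429ms (3/7)
19. 17035.714ms @ 159/7 + 321.429ms (3/7)
20. 17357.143ms @ 162/7 + 321.429ms (3/7)
21. 17678.571ms @ 165/7 + 321.429ms (3/7)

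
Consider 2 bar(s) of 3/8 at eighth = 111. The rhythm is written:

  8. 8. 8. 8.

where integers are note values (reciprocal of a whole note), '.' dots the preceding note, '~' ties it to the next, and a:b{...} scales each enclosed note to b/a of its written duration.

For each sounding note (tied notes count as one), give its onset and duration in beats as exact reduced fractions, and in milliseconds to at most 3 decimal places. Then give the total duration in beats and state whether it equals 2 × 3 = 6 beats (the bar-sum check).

1) 0.0ms=0b +810.811ms=3/2b
2) 810.811ms=3/2b +810.811ms=3/2b
3) 1621.622ms=3b +810.811ms=3/2b
4) 2432.432ms=9/2b +810.811ms=3/2b
Σ=6b of 6 (111bpm 3/8) — PASS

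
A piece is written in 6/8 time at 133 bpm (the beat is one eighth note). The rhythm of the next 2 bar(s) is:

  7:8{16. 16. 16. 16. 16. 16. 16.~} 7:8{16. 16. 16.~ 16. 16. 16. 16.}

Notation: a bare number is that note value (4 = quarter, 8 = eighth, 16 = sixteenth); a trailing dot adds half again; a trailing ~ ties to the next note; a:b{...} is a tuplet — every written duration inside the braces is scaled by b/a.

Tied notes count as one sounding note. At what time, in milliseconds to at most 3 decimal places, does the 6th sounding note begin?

1. 0.0ms @ 0 + 386.681ms (6/7)
2. 386.681ms @ 6/7 + 386.681ms (6/7)
3. 773.362ms @ 12/7 + 386.681ms (6/7)
4. 1160.043ms @ 18/7 + 386.681ms (6/7)
5. 1546.724ms @ 24/7 + 386.681ms (6/7)
6. 1933.405ms @ 30/7 + 386.681ms (6/7)
7. 2320.086ms @ 36/7 + 773.362ms (12/7)
8. 3093.448ms @ 48/7 + 386.681ms (6/7)
9. 3480.129ms @ 54/7 + 773.362ms (12/7)
10. 4253.491ms @ 66/7 + 386.681ms (6/7)
11. 4640.172ms @ 72/7 + 386.681ms (6/7)
12. 5026.853ms @ 78/7 + 386.681ms (6/7)

note 6 onset = 30/7b = 1933.405ms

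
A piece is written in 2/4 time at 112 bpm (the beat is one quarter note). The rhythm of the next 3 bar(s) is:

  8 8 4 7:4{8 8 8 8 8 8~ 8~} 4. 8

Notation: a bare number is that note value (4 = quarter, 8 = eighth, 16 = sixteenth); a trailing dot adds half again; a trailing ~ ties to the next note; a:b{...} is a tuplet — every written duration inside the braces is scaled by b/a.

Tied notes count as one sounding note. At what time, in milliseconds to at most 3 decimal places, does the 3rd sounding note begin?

note 3 onset = 1b = 535.714ms

1. 0.0ms @ 0 + 267.857ms (1/2)
2. 267.857ms @ 1/2 + 267.857ms (1/2)
3. 535.714ms @ 1 + 535.714ms (1)
4. 1071.429ms @ 2 + 153.061ms (2/7)
5. 1224.49ms @ 16/7 + 153.061ms (2/7)
6. 1377.551ms @ 18/7 + 153.061ms (2/7)
7. 1530.612ms @ 20/7 + 153.061ms (2/7)
8. 1683.673ms @ 22/7 + 153.061ms (2/7)
9. 1836.735ms @ 24/7 + 1109.694ms (29/14)
10. 2946.429ms @ 11/2 + 267.857ms (1/2)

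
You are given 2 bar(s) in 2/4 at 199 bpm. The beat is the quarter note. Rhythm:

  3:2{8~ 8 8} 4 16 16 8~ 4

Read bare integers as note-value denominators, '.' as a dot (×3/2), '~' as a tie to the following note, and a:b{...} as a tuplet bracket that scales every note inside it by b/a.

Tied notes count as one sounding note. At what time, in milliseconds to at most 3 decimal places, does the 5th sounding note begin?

note 5 onset = 9/4b = 678.392ms

1. 0.0ms @ 0 + 201.005ms (2/3)
2. 201.005ms @ 2/3 + 100.503ms (1/3)
3. 301.508ms @ 1 + 301.508ms (1)
4. 603.015ms @ 2 + 75.377ms (1/4)
5. 678.392ms @ 9/4 + 75.377ms (1/4)
6. 753.769ms @ 5/2 + 452.261ms (3/2)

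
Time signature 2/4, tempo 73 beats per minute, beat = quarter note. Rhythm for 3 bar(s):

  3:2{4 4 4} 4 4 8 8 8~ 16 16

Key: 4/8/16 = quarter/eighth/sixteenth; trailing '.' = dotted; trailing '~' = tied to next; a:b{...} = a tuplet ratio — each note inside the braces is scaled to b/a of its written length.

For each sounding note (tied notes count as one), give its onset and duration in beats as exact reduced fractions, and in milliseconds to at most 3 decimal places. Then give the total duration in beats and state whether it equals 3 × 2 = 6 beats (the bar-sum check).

1) 0.0ms=0b +547.945ms=2/3b
2) 547.945ms=2/3b +547.945ms=2/3b
3) 1095.89ms=4/3b +547.945ms=2/3b
4) 1643.836ms=2b +821.918ms=1b
5) 2465.753ms=3b +821.918ms=1b
6) 3287.671ms=4b +410.959ms=1/2b
7) 3698.63ms=9/2b +410.959ms=1/2b
8) 4109.589ms=5b +616.438ms=3/4b
9) 4726.027ms=23/4b +205.479ms=1/4b
Σ=6b of 6 (73bpm 2/4) — PASS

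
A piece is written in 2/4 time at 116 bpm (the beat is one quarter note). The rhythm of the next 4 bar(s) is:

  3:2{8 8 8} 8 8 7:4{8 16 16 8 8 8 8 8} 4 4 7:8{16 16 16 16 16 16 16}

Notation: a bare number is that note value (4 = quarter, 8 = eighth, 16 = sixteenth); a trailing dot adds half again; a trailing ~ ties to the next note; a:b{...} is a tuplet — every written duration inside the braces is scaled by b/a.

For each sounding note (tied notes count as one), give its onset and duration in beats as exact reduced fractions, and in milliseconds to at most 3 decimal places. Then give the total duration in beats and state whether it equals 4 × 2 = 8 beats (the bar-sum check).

1) 0.0ms=0b +172.414ms=1/3b
2) 172.414ms=1/3b +172.414ms=1/3b
3) 344.828ms=2/3b +172.414ms=1/3b
4) 517.241ms=1b +258.621ms=1/2b
5) 775.862ms=3/2b +258.621ms=1/2b
6) 1034.483ms=2b +147.783ms=2/7b
7) 1182.266ms=16/7b +73.892ms=1/7b
8) 1256.158ms=17/7b +73.892ms=1/7b
9) 1330.049ms=18/7b +147.783ms=2/7b
10) 1477.833ms=20/7b +147.783ms=2/7b
11) 1625.616ms=22/7b +147.783ms=2/7b
12) 1773.399ms=24/7b +147.783ms=2/7b
13) 1921.182ms=26/7b +147.783ms=2/7b
14) 2068.966ms=4b +517.241ms=1b
15) 2586.207ms=5b +517.241ms=1b
16) 3103.448ms=6b +147.783ms=2/7b
17) 3251.232ms=44/7b +147.783ms=2/7b
18) 3399.015ms=46/7b +147.783ms=2/7b
19) 3546.798ms=48/7b +147.783ms=2/7b
20) 3694.581ms=50/7b +147.783ms=2/7b
21) 3842.365ms=52/7b +147.783ms=2/7b
22) 3990.148ms=54/7b +147.783ms=2/7b
Σ=8b of 8 (116bpm 2/4) — PASS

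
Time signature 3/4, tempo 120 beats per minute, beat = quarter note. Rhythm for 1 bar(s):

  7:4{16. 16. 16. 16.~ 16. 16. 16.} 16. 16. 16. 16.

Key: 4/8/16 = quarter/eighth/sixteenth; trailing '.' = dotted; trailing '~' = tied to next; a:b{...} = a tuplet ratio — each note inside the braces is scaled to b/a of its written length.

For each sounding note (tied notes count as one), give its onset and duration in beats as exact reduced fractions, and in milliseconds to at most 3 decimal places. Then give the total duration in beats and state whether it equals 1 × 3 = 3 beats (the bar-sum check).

1) 0.0ms=0b +107.143ms=3/14b
2) 107.143ms=3/14b +107.143ms=3/14b
3) 214.286ms=3/7b +107.143ms=3/14b
4) 321.429ms=9/14b +214.286ms=3/7b
5) 535.714ms=15/14b +107.143ms=3/14b
6) 642.857ms=9/7b +107.143ms=3/14b
7) 750.0ms=3/2b +187.5ms=3/8b
8) 937.5ms=15/8b +187.5ms=3/8b
9) 1125.0ms=9/4b +187.5ms=3/8b
10) 1312.5ms=21/8b +187.5ms=3/8b
Σ=3b of 3 (120bpm 3/4) — PASS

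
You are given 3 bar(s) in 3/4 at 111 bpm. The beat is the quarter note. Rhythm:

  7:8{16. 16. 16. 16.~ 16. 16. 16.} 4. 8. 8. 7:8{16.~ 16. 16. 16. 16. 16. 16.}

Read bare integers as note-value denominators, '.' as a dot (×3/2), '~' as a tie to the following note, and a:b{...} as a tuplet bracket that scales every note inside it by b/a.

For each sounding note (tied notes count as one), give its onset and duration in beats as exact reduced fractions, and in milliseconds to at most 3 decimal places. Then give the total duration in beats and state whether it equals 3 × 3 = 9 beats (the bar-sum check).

1) 0.0ms=0b +231.66ms=3/7b
2) 231.66ms=3/7b +231.66ms=3/7b
3) 463.32ms=6/7b +231.66ms=3/7b
4) 694.981ms=9/7b +463.32ms=6/7b
5) 1158.301ms=15/7b +231.66ms=3/7b
6) 1389.961ms=18/7b +231.66ms=3/7b
7) 1621.622ms=3b +810.811ms=3/2b
8) 2432.432ms=9/2b +405.405ms=3/4b
9) 2837.838ms=21/4b +405.405ms=3/4b
10) 3243.243ms=6b +463.32ms=6/7b
11) 3706.564ms=48/7b +231.66ms=3/7b
12) 3938.224ms=51/7b +231.66ms=3/7b
13) 4169.884ms=54/7b +231.66ms=3/7b
14) 4401.544ms=57/7b +231.66ms=3/7b
15) 4633.205ms=60/7b +231.66ms=3/7b
Σ=9b of 9 (111bpm 3/4) — PASS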